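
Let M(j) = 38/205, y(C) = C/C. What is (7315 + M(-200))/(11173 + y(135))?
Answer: 1499613/2290670 ≈ 0.65466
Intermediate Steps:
y(C) = 1
M(j) = 38/205 (M(j) = 38*(1/205) = 38/205)
(7315 + M(-200))/(11173 + y(135)) = (7315 + 38/205)/(11173 + 1) = (1499613/205)/11174 = (1499613/205)*(1/11174) = 1499613/2290670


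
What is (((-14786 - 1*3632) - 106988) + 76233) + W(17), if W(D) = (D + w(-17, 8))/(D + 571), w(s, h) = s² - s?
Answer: -28913401/588 ≈ -49172.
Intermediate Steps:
W(D) = (306 + D)/(571 + D) (W(D) = (D - 17*(-1 - 17))/(D + 571) = (D - 17*(-18))/(571 + D) = (D + 306)/(571 + D) = (306 + D)/(571 + D))
(((-14786 - 1*3632) - 106988) + 76233) + W(17) = (((-14786 - 1*3632) - 106988) + 76233) + (306 + 17)/(571 + 17) = (((-14786 - 3632) - 106988) + 76233) + 323/588 = ((-18418 - 106988) + 76233) + (1/588)*323 = (-125406 + 76233) + 323/588 = -49173 + 323/588 = -28913401/588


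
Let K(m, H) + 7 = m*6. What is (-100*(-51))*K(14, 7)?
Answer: 392700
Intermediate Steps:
K(m, H) = -7 + 6*m (K(m, H) = -7 + m*6 = -7 + 6*m)
(-100*(-51))*K(14, 7) = (-100*(-51))*(-7 + 6*14) = 5100*(-7 + 84) = 5100*77 = 392700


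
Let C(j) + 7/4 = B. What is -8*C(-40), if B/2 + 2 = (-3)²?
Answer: -98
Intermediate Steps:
B = 14 (B = -4 + 2*(-3)² = -4 + 2*9 = -4 + 18 = 14)
C(j) = 49/4 (C(j) = -7/4 + 14 = 49/4)
-8*C(-40) = -8*49/4 = -98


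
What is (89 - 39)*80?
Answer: 4000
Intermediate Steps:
(89 - 39)*80 = 50*80 = 4000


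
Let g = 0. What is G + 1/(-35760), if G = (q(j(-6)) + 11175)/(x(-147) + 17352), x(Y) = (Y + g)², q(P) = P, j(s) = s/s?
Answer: 133204933/464415120 ≈ 0.28682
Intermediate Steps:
j(s) = 1
x(Y) = Y² (x(Y) = (Y + 0)² = Y²)
G = 11176/38961 (G = (1 + 11175)/((-147)² + 17352) = 11176/(21609 + 17352) = 11176/38961 ≈ 0.28685)
G + 1/(-35760) = 11176/38961 + 1/(-35760) = 11176/38961 - 1/35760 = 133204933/464415120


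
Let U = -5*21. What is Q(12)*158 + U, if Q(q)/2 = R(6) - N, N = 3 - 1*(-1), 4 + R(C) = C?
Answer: -737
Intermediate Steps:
R(C) = -4 + C
U = -105
N = 4 (N = 3 + 1 = 4)
Q(q) = -4 (Q(q) = 2*((-4 + 6) - 1*4) = 2*(2 - 4) = 2*(-2) = -4)
Q(12)*158 + U = -4*158 - 105 = -632 - 105 = -737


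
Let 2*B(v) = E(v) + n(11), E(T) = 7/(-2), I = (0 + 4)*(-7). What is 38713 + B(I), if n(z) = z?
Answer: 154867/4 ≈ 38717.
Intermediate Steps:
I = -28 (I = 4*(-7) = -28)
E(T) = -7/2 (E(T) = 7*(-½) = -7/2)
B(v) = 15/4 (B(v) = (-7/2 + 11)/2 = (½)*(15/2) = 15/4)
38713 + B(I) = 38713 + 15/4 = 154867/4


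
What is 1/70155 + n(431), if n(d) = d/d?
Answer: 70156/70155 ≈ 1.0000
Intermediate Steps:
n(d) = 1
1/70155 + n(431) = 1/70155 + 1 = 70156/70155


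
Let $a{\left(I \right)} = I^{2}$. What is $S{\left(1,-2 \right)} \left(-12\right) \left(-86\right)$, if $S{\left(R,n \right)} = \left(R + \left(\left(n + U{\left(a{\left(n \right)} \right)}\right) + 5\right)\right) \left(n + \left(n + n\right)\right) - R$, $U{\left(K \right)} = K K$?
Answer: $-124872$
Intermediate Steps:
$U{\left(K \right)} = K^{2}$
$S{\left(R,n \right)} = - R + 3 n \left(5 + R + n + n^{4}\right)$ ($S{\left(R,n \right)} = \left(R + \left(\left(n + \left(n^{2}\right)^{2}\right) + 5\right)\right) \left(n + \left(n + n\right)\right) - R = \left(R + \left(\left(n + n^{4}\right) + 5\right)\right) \left(n + 2 n\right) - R = \left(R + \left(5 + n + n^{4}\right)\right) 3 n - R = \left(5 + R + n + n^{4}\right) 3 n - R = 3 n \left(5 + R + n + n^{4}\right) - R = - R + 3 n \left(5 + R + n + n^{4}\right)$)
$S{\left(1,-2 \right)} \left(-12\right) \left(-86\right) = \left(\left(-1\right) 1 + 3 \left(-2\right)^{2} + 3 \left(-2\right)^{5} + 15 \left(-2\right) + 3 \cdot 1 \left(-2\right)\right) \left(-12\right) \left(-86\right) = \left(-1 + 3 \cdot 4 + 3 \left(-32\right) - 30 - 6\right) \left(-12\right) \left(-86\right) = \left(-1 + 12 - 96 - 30 - 6\right) \left(-12\right) \left(-86\right) = \left(-121\right) \left(-12\right) \left(-86\right) = 1452 \left(-86\right) = -124872$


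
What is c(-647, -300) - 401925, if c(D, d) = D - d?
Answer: -402272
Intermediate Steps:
c(-647, -300) - 401925 = (-647 - 1*(-300)) - 401925 = (-647 + 300) - 401925 = -347 - 401925 = -402272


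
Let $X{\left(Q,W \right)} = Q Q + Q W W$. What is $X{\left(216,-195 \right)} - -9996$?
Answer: $8270052$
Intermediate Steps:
$X{\left(Q,W \right)} = Q^{2} + Q W^{2}$
$X{\left(216,-195 \right)} - -9996 = 216 \left(216 + \left(-195\right)^{2}\right) - -9996 = 216 \left(216 + 38025\right) + 9996 = 216 \cdot 38241 + 9996 = 8260056 + 9996 = 8270052$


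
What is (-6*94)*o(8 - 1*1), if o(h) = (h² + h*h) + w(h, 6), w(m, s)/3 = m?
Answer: -67116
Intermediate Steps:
w(m, s) = 3*m
o(h) = 2*h² + 3*h (o(h) = (h² + h*h) + 3*h = (h² + h²) + 3*h = 2*h² + 3*h)
(-6*94)*o(8 - 1*1) = (-6*94)*((8 - 1*1)*(3 + 2*(8 - 1*1))) = -564*(8 - 1)*(3 + 2*(8 - 1)) = -3948*(3 + 2*7) = -3948*(3 + 14) = -3948*17 = -564*119 = -67116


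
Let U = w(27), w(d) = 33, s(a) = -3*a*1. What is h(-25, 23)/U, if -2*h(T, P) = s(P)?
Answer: 23/22 ≈ 1.0455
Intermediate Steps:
s(a) = -3*a
h(T, P) = 3*P/2 (h(T, P) = -(-3)*P/2 = 3*P/2)
U = 33
h(-25, 23)/U = ((3/2)*23)/33 = (69/2)*(1/33) = 23/22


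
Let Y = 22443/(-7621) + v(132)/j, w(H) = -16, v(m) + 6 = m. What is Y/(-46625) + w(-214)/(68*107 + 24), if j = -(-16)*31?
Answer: -13728200587/6432878479000 ≈ -0.0021341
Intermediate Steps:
v(m) = -6 + m
j = 496 (j = -4*(-124) = 496)
Y = -5085741/1890008 (Y = 22443/(-7621) + (-6 + 132)/496 = 22443*(-1/7621) + 126*(1/496) = -22443/7621 + 63/248 = -5085741/1890008 ≈ -2.6909)
Y/(-46625) + w(-214)/(68*107 + 24) = -5085741/1890008/(-46625) - 16/(68*107 + 24) = -5085741/1890008*(-1/46625) - 16/(7276 + 24) = 5085741/88121623000 - 16/7300 = 5085741/88121623000 - 16*1/7300 = 5085741/88121623000 - 4/1825 = -13728200587/6432878479000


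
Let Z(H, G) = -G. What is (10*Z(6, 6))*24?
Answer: -1440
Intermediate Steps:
(10*Z(6, 6))*24 = (10*(-1*6))*24 = (10*(-6))*24 = -60*24 = -1440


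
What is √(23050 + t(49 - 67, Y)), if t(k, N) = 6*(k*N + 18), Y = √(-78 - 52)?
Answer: √(23158 - 108*I*√130) ≈ 152.23 - 4.0445*I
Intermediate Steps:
Y = I*√130 (Y = √(-130) = I*√130 ≈ 11.402*I)
t(k, N) = 108 + 6*N*k (t(k, N) = 6*(N*k + 18) = 6*(18 + N*k) = 108 + 6*N*k)
√(23050 + t(49 - 67, Y)) = √(23050 + (108 + 6*(I*√130)*(49 - 67))) = √(23050 + (108 + 6*(I*√130)*(-18))) = √(23050 + (108 - 108*I*√130)) = √(23158 - 108*I*√130)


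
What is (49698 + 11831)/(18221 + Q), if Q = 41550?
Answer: 61529/59771 ≈ 1.0294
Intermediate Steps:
(49698 + 11831)/(18221 + Q) = (49698 + 11831)/(18221 + 41550) = 61529/59771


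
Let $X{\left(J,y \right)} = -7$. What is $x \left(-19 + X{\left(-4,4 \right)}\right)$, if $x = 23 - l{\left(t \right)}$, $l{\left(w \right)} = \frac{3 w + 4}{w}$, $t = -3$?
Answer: $- \frac{1664}{3} \approx -554.67$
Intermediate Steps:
$l{\left(w \right)} = \frac{4 + 3 w}{w}$
$x = \frac{64}{3}$ ($x = 23 - \left(3 + \frac{4}{-3}\right) = 23 - \left(3 + 4 \left(- \frac{1}{3}\right)\right) = 23 - \left(3 - \frac{4}{3}\right) = 23 - \frac{5}{3} = \frac{64}{3} \approx 21.333$)
$x \left(-19 + X{\left(-4,4 \right)}\right) = \frac{64 \left(-19 - 7\right)}{3} = \frac{64}{3} \left(-26\right) = - \frac{1664}{3}$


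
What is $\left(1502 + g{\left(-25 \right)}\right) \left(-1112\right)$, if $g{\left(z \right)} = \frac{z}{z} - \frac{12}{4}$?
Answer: $-1668000$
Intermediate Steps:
$g{\left(z \right)} = -2$ ($g{\left(z \right)} = 1 - 3 = -2$)
$\left(1502 + g{\left(-25 \right)}\right) \left(-1112\right) = \left(1502 - 2\right) \left(-1112\right) = 1500 \left(-1112\right) = -1668000$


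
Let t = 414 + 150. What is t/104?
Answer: 141/26 ≈ 5.4231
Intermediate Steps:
t = 564
t/104 = 564/104 = 564*(1/104) = 141/26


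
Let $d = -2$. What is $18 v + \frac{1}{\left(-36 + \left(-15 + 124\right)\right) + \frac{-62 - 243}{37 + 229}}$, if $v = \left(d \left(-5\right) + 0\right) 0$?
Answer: $\frac{266}{19113} \approx 0.013917$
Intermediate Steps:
$v = 0$ ($v = \left(\left(-2\right) \left(-5\right) + 0\right) 0 = \left(10 + 0\right) 0 = 10 \cdot 0 = 0$)
$18 v + \frac{1}{\left(-36 + \left(-15 + 124\right)\right) + \frac{-62 - 243}{37 + 229}} = 18 \cdot 0 + \frac{1}{\left(-36 + \left(-15 + 124\right)\right) + \frac{-62 - 243}{37 + 229}} = 0 + \frac{1}{\left(-36 + 109\right) - \frac{305}{266}} = 0 + \frac{1}{73 - \frac{305}{266}} = 0 + \frac{1}{\frac{19113}{266}} = 0 + \frac{266}{19113} = \frac{266}{19113}$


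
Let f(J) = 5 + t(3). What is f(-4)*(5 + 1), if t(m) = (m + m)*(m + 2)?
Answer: 210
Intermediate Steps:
t(m) = 2*m*(2 + m) (t(m) = (2*m)*(2 + m) = 2*m*(2 + m))
f(J) = 35 (f(J) = 5 + 2*3*(2 + 3) = 5 + 2*3*5 = 5 + 30 = 35)
f(-4)*(5 + 1) = 35*(5 + 1) = 35*6 = 210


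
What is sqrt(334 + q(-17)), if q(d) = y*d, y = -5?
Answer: sqrt(419) ≈ 20.469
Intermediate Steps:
q(d) = -5*d
sqrt(334 + q(-17)) = sqrt(334 - 5*(-17)) = sqrt(334 + 85) = sqrt(419)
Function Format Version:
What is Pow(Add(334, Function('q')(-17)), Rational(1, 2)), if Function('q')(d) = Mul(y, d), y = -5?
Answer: Pow(419, Rational(1, 2)) ≈ 20.469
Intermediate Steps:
Function('q')(d) = Mul(-5, d)
Pow(Add(334, Function('q')(-17)), Rational(1, 2)) = Pow(Add(334, Mul(-5, -17)), Rational(1, 2)) = Pow(Add(334, 85), Rational(1, 2)) = Pow(419, Rational(1, 2))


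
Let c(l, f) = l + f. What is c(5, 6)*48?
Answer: 528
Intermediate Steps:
c(l, f) = f + l
c(5, 6)*48 = (6 + 5)*48 = 11*48 = 528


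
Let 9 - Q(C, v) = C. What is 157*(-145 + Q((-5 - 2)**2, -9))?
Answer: -29045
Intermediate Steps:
Q(C, v) = 9 - C
157*(-145 + Q((-5 - 2)**2, -9)) = 157*(-145 + (9 - (-5 - 2)**2)) = 157*(-145 + (9 - 1*(-7)**2)) = 157*(-145 + (9 - 1*49)) = 157*(-145 + (9 - 49)) = 157*(-145 - 40) = 157*(-185) = -29045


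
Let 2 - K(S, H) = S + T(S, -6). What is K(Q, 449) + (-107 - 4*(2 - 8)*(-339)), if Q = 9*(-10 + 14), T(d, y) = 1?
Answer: -8278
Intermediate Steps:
Q = 36 (Q = 9*4 = 36)
K(S, H) = 1 - S (K(S, H) = 2 - (S + 1) = 2 - (1 + S) = 2 + (-1 - S) = 1 - S)
K(Q, 449) + (-107 - 4*(2 - 8)*(-339)) = (1 - 1*36) + (-107 - 4*(2 - 8)*(-339)) = (1 - 36) + (-107 - 4*(-6)*(-339)) = -35 + (-107 + 24*(-339)) = -35 + (-107 - 8136) = -35 - 8243 = -8278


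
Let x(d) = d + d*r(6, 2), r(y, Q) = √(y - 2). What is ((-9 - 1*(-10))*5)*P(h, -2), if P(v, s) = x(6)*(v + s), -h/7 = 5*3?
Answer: -9630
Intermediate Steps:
r(y, Q) = √(-2 + y)
x(d) = 3*d (x(d) = d + d*√(-2 + 6) = d + d*√4 = d + d*2 = d + 2*d = 3*d)
h = -105 (h = -35*3 = -7*15 = -105)
P(v, s) = 18*s + 18*v (P(v, s) = (3*6)*(v + s) = 18*(s + v) = 18*s + 18*v)
((-9 - 1*(-10))*5)*P(h, -2) = ((-9 - 1*(-10))*5)*(18*(-2) + 18*(-105)) = ((-9 + 10)*5)*(-36 - 1890) = (1*5)*(-1926) = 5*(-1926) = -9630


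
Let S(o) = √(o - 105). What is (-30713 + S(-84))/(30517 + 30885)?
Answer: -30713/61402 + 3*I*√21/61402 ≈ -0.5002 + 0.0002239*I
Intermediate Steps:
S(o) = √(-105 + o)
(-30713 + S(-84))/(30517 + 30885) = (-30713 + √(-105 - 84))/(30517 + 30885) = (-30713 + √(-189))/61402 = (-30713 + 3*I*√21)*(1/61402) = -30713/61402 + 3*I*√21/61402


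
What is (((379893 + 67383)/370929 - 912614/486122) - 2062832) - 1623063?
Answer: -8520881006585798/2311753171 ≈ -3.6859e+6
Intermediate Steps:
(((379893 + 67383)/370929 - 912614/486122) - 2062832) - 1623063 = ((447276*(1/370929) - 912614*1/486122) - 2062832) - 1623063 = ((149092/123643 - 456307/243061) - 2062832) - 1623063 = (-1552362753/2311753171 - 2062832) - 1623063 = -4768759969603025/2311753171 - 1623063 = -8520881006585798/2311753171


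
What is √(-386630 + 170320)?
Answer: I*√216310 ≈ 465.09*I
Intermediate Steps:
√(-386630 + 170320) = √(-216310) = I*√216310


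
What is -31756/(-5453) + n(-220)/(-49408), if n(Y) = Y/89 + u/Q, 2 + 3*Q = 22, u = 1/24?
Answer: 22342757839803/3836566773760 ≈ 5.8236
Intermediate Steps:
u = 1/24 ≈ 0.041667
Q = 20/3 (Q = -⅔ + (⅓)*22 = -⅔ + 22/3 = 20/3 ≈ 6.6667)
n(Y) = 1/160 + Y/89 (n(Y) = Y/89 + 1/(24*(20/3)) = Y*(1/89) + (1/24)*(3/20) = Y/89 + 1/160 = 1/160 + Y/89)
-31756/(-5453) + n(-220)/(-49408) = -31756/(-5453) + (1/160 + (1/89)*(-220))/(-49408) = -31756*(-1/5453) + (1/160 - 220/89)*(-1/49408) = 31756/5453 - 35111/14240*(-1/49408) = 31756/5453 + 35111/703569920 = 22342757839803/3836566773760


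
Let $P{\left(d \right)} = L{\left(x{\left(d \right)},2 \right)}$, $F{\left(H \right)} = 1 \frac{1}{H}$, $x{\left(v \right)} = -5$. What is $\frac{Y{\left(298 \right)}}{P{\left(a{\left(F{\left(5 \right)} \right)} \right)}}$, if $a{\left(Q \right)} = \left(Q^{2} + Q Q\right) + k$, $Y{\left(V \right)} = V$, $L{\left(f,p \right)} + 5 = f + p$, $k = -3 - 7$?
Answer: $- \frac{149}{4} \approx -37.25$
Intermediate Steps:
$k = -10$ ($k = -3 - 7 = -10$)
$L{\left(f,p \right)} = -5 + f + p$ ($L{\left(f,p \right)} = -5 + \left(f + p\right) = -5 + f + p$)
$F{\left(H \right)} = \frac{1}{H}$
$a{\left(Q \right)} = -10 + 2 Q^{2}$ ($a{\left(Q \right)} = \left(Q^{2} + Q Q\right) - 10 = \left(Q^{2} + Q^{2}\right) - 10 = 2 Q^{2} - 10 = -10 + 2 Q^{2}$)
$P{\left(d \right)} = -8$ ($P{\left(d \right)} = -5 - 5 + 2 = -8$)
$\frac{Y{\left(298 \right)}}{P{\left(a{\left(F{\left(5 \right)} \right)} \right)}} = \frac{298}{-8} = 298 \left(- \frac{1}{8}\right) = - \frac{149}{4}$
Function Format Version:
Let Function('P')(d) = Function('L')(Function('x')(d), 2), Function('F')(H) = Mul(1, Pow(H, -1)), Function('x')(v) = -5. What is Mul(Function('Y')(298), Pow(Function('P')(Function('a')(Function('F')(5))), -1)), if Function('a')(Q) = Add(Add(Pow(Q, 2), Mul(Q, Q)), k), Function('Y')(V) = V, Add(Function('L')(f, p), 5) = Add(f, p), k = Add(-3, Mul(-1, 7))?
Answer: Rational(-149, 4) ≈ -37.250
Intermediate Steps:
k = -10 (k = Add(-3, -7) = -10)
Function('L')(f, p) = Add(-5, f, p) (Function('L')(f, p) = Add(-5, Add(f, p)) = Add(-5, f, p))
Function('F')(H) = Pow(H, -1)
Function('a')(Q) = Add(-10, Mul(2, Pow(Q, 2))) (Function('a')(Q) = Add(Add(Pow(Q, 2), Mul(Q, Q)), -10) = Add(Add(Pow(Q, 2), Pow(Q, 2)), -10) = Add(Mul(2, Pow(Q, 2)), -10) = Add(-10, Mul(2, Pow(Q, 2))))
Function('P')(d) = -8 (Function('P')(d) = Add(-5, -5, 2) = -8)
Mul(Function('Y')(298), Pow(Function('P')(Function('a')(Function('F')(5))), -1)) = Mul(298, Pow(-8, -1)) = Mul(298, Rational(-1, 8)) = Rational(-149, 4)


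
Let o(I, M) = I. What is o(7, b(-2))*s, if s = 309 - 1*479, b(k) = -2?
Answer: -1190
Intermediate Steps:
s = -170 (s = 309 - 479 = -170)
o(7, b(-2))*s = 7*(-170) = -1190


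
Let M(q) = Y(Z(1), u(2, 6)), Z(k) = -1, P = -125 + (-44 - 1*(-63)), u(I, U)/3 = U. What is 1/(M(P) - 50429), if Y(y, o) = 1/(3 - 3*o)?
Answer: -51/2571880 ≈ -1.9830e-5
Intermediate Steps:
u(I, U) = 3*U
P = -106 (P = -125 + (-44 + 63) = -125 + 19 = -106)
M(q) = -1/51 (M(q) = -1/(-3 + 3*(3*6)) = -1/(-3 + 3*18) = -1/(-3 + 54) = -1/51)
1/(M(P) - 50429) = 1/(-1/51 - 50429) = 1/(-2571880/51) = -51/2571880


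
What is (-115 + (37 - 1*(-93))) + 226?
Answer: 241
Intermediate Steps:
(-115 + (37 - 1*(-93))) + 226 = (-115 + (37 + 93)) + 226 = (-115 + 130) + 226 = 15 + 226 = 241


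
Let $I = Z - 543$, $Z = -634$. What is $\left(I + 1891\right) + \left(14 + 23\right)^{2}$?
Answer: $2083$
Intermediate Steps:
$I = -1177$ ($I = -634 - 543 = -1177$)
$\left(I + 1891\right) + \left(14 + 23\right)^{2} = \left(-1177 + 1891\right) + \left(14 + 23\right)^{2} = 714 + 37^{2} = 714 + 1369 = 2083$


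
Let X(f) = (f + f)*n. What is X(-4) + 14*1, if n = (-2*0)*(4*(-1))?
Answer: 14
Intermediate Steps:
n = 0 (n = 0*(-4) = 0)
X(f) = 0 (X(f) = (f + f)*0 = (2*f)*0 = 0)
X(-4) + 14*1 = 0 + 14*1 = 0 + 14 = 14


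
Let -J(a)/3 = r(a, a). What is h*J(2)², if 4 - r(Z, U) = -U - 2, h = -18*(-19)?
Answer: 196992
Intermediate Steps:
h = 342
r(Z, U) = 6 + U (r(Z, U) = 4 - (-U - 2) = 4 - (-2 - U) = 4 + (2 + U) = 6 + U)
J(a) = -18 - 3*a (J(a) = -3*(6 + a) = -18 - 3*a)
h*J(2)² = 342*(-18 - 3*2)² = 342*(-18 - 6)² = 342*(-24)² = 342*576 = 196992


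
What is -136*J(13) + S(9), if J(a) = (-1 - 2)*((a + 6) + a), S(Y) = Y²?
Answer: 13137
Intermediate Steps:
J(a) = -18 - 6*a (J(a) = -3*((6 + a) + a) = -3*(6 + 2*a) = -18 - 6*a)
-136*J(13) + S(9) = -136*(-18 - 6*13) + 9² = -136*(-18 - 78) + 81 = -136*(-96) + 81 = 13056 + 81 = 13137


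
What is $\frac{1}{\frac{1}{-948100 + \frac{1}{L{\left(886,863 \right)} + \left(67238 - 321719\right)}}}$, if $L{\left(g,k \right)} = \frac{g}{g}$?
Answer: $- \frac{241272488001}{254480} \approx -9.481 \cdot 10^{5}$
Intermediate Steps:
$L{\left(g,k \right)} = 1$
$\frac{1}{\frac{1}{-948100 + \frac{1}{L{\left(886,863 \right)} + \left(67238 - 321719\right)}}} = \frac{1}{\frac{1}{-948100 + \frac{1}{1 + \left(67238 - 321719\right)}}} = \frac{1}{\frac{1}{-948100 + \frac{1}{1 - 254481}}} = \frac{1}{\frac{1}{-948100 + \frac{1}{-254480}}} = \frac{1}{\frac{1}{-948100 - \frac{1}{254480}}} = \frac{1}{\frac{1}{- \frac{241272488001}{254480}}} = \frac{1}{- \frac{254480}{241272488001}} = - \frac{241272488001}{254480}$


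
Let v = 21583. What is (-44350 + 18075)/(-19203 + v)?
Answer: -5255/476 ≈ -11.040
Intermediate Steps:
(-44350 + 18075)/(-19203 + v) = (-44350 + 18075)/(-19203 + 21583) = -26275/2380 = -26275*1/2380 = -5255/476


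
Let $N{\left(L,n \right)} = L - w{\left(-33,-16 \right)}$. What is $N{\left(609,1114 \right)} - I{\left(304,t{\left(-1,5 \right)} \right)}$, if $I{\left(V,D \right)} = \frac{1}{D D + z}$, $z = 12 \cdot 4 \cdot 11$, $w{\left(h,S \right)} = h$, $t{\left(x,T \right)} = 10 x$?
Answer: $\frac{403175}{628} \approx 642.0$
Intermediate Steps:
$N{\left(L,n \right)} = 33 + L$ ($N{\left(L,n \right)} = L - -33 = L + 33 = 33 + L$)
$z = 528$ ($z = 48 \cdot 11 = 528$)
$I{\left(V,D \right)} = \frac{1}{528 + D^{2}}$ ($I{\left(V,D \right)} = \frac{1}{D D + 528} = \frac{1}{D^{2} + 528} = \frac{1}{528 + D^{2}}$)
$N{\left(609,1114 \right)} - I{\left(304,t{\left(-1,5 \right)} \right)} = \left(33 + 609\right) - \frac{1}{528 + \left(10 \left(-1\right)\right)^{2}} = 642 - \frac{1}{528 + \left(-10\right)^{2}} = 642 - \frac{1}{528 + 100} = 642 - \frac{1}{628} = \frac{403175}{628}$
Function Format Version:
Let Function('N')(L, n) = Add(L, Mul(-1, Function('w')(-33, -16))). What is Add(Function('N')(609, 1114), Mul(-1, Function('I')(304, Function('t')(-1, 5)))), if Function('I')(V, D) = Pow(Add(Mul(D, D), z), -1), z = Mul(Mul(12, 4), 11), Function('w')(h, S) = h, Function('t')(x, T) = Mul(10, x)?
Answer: Rational(403175, 628) ≈ 642.00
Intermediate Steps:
Function('N')(L, n) = Add(33, L) (Function('N')(L, n) = Add(L, Mul(-1, -33)) = Add(L, 33) = Add(33, L))
z = 528 (z = Mul(48, 11) = 528)
Function('I')(V, D) = Pow(Add(528, Pow(D, 2)), -1) (Function('I')(V, D) = Pow(Add(Mul(D, D), 528), -1) = Pow(Add(Pow(D, 2), 528), -1) = Pow(Add(528, Pow(D, 2)), -1))
Add(Function('N')(609, 1114), Mul(-1, Function('I')(304, Function('t')(-1, 5)))) = Add(Add(33, 609), Mul(-1, Pow(Add(528, Pow(Mul(10, -1), 2)), -1))) = Add(642, Mul(-1, Pow(Add(528, Pow(-10, 2)), -1))) = Add(642, Mul(-1, Pow(Add(528, 100), -1))) = Add(642, Mul(-1, Pow(628, -1))) = Add(642, Mul(-1, Rational(1, 628))) = Add(642, Rational(-1, 628)) = Rational(403175, 628)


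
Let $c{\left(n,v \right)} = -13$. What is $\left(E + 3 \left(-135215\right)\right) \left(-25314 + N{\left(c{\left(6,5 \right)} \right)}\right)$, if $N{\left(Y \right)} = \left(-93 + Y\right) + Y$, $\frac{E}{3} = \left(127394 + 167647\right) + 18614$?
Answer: $-13614793560$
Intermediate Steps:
$E = 940965$ ($E = 3 \left(\left(127394 + 167647\right) + 18614\right) = 3 \left(295041 + 18614\right) = 3 \cdot 313655 = 940965$)
$N{\left(Y \right)} = -93 + 2 Y$
$\left(E + 3 \left(-135215\right)\right) \left(-25314 + N{\left(c{\left(6,5 \right)} \right)}\right) = \left(940965 + 3 \left(-135215\right)\right) \left(-25314 + \left(-93 + 2 \left(-13\right)\right)\right) = \left(940965 - 405645\right) \left(-25314 - 119\right) = 535320 \left(-25314 - 119\right) = 535320 \left(-25433\right) = -13614793560$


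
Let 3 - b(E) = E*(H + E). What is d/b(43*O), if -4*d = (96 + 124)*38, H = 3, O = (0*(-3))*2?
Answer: -2090/3 ≈ -696.67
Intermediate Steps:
O = 0 (O = 0*2 = 0)
d = -2090 (d = -(96 + 124)*38/4 = -55*38 = -1/4*8360 = -2090)
b(E) = 3 - E*(3 + E)
d/b(43*O) = -2090/(3 - (43*0)**2 - 129*0) = -2090/(3 - 1*0**2 - 3*0) = -2090/(3 - 1*0 + 0) = -2090/(3 + 0 + 0) = -2090/3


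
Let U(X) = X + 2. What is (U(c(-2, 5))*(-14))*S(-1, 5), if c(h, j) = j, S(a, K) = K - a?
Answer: -588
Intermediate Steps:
U(X) = 2 + X
(U(c(-2, 5))*(-14))*S(-1, 5) = ((2 + 5)*(-14))*(5 - 1*(-1)) = (7*(-14))*(5 + 1) = -98*6 = -588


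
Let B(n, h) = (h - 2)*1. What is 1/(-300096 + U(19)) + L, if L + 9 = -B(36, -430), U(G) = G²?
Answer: 126787904/299735 ≈ 423.00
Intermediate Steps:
B(n, h) = -2 + h (B(n, h) = (-2 + h)*1 = -2 + h)
L = 423 (L = -9 - (-2 - 430) = -9 - 1*(-432) = -9 + 432 = 423)
1/(-300096 + U(19)) + L = 1/(-300096 + 19²) + 423 = 1/(-300096 + 361) + 423 = 1/(-299735) + 423 = -1/299735 + 423 = 126787904/299735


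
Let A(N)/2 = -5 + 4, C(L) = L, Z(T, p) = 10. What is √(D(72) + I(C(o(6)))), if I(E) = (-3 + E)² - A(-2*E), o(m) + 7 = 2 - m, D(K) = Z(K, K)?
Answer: 4*√13 ≈ 14.422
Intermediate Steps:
D(K) = 10
o(m) = -5 - m (o(m) = -7 + (2 - m) = -5 - m)
A(N) = -2 (A(N) = 2*(-5 + 4) = 2*(-1) = -2)
I(E) = 2 + (-3 + E)² (I(E) = (-3 + E)² - 1*(-2) = (-3 + E)² + 2 = 2 + (-3 + E)²)
√(D(72) + I(C(o(6)))) = √(10 + (2 + (-3 + (-5 - 1*6))²)) = √(10 + (2 + (-3 + (-5 - 6))²)) = √(10 + (2 + (-3 - 11)²)) = √(10 + (2 + (-14)²)) = √(10 + (2 + 196)) = √(10 + 198) = √208 = 4*√13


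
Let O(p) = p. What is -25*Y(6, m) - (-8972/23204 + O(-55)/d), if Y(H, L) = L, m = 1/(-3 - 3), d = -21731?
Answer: 3442079743/756369186 ≈ 4.5508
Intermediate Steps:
m = -⅙ (m = 1/(-6) = -⅙ ≈ -0.16667)
-25*Y(6, m) - (-8972/23204 + O(-55)/d) = -25*(-⅙) - (-8972/23204 - 55/(-21731)) = 25/6 - (-8972*1/23204 - 55*(-1/21731)) = 25/6 - (-2243/5801 + 55/21731) = 25/6 - 1*(-48423578/126061531) = 25/6 + 48423578/126061531 = 3442079743/756369186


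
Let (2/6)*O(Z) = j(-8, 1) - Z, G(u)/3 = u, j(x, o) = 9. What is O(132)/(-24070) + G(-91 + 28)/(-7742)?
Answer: 264501/6655355 ≈ 0.039743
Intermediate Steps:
G(u) = 3*u
O(Z) = 27 - 3*Z (O(Z) = 3*(9 - Z) = 27 - 3*Z)
O(132)/(-24070) + G(-91 + 28)/(-7742) = (27 - 3*132)/(-24070) + (3*(-91 + 28))/(-7742) = (27 - 396)*(-1/24070) + (3*(-63))*(-1/7742) = -369*(-1/24070) - 189*(-1/7742) = 369/24070 + 27/1106 = 264501/6655355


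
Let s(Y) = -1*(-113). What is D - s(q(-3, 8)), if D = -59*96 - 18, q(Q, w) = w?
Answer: -5795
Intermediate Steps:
D = -5682 (D = -5664 - 18 = -5682)
s(Y) = 113
D - s(q(-3, 8)) = -5682 - 1*113 = -5682 - 113 = -5795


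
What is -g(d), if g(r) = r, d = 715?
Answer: -715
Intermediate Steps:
-g(d) = -1*715 = -715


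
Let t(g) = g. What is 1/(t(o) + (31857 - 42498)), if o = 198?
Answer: -1/10443 ≈ -9.5758e-5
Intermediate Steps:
1/(t(o) + (31857 - 42498)) = 1/(198 + (31857 - 42498)) = 1/(198 - 10641) = 1/(-10443) = -1/10443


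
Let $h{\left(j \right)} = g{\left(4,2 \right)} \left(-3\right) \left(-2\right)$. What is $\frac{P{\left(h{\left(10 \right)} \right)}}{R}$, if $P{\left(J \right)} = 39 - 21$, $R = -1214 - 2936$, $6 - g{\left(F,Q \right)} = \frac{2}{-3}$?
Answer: $- \frac{9}{2075} \approx -0.0043373$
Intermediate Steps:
$g{\left(F,Q \right)} = \frac{20}{3}$ ($g{\left(F,Q \right)} = 6 - \frac{2}{-3} = 6 - 2 \left(- \frac{1}{3}\right) = 6 - - \frac{2}{3} = 6 + \frac{2}{3} = \frac{20}{3}$)
$h{\left(j \right)} = 40$ ($h{\left(j \right)} = \frac{20}{3} \left(-3\right) \left(-2\right) = \left(-20\right) \left(-2\right) = 40$)
$R = -4150$
$P{\left(J \right)} = 18$ ($P{\left(J \right)} = 39 - 21 = 18$)
$\frac{P{\left(h{\left(10 \right)} \right)}}{R} = \frac{18}{-4150} = 18 \left(- \frac{1}{4150}\right) = - \frac{9}{2075}$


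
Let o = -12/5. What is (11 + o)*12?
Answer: 516/5 ≈ 103.20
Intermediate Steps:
o = -12/5 (o = -12*1/5 = -12/5 ≈ -2.4000)
(11 + o)*12 = (11 - 12/5)*12 = (43/5)*12 = 516/5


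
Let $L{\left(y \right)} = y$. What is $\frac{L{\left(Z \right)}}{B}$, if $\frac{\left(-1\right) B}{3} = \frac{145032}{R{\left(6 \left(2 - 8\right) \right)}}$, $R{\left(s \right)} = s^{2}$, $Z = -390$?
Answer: $\frac{7020}{6043} \approx 1.1617$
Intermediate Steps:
$B = - \frac{6043}{18}$ ($B = - 3 \frac{145032}{\left(6 \left(2 - 8\right)\right)^{2}} = - 3 \frac{145032}{\left(6 \left(-6\right)\right)^{2}} = - 3 \frac{145032}{\left(-36\right)^{2}} = - 3 \cdot \frac{145032}{1296} = - 3 \cdot 145032 \cdot \frac{1}{1296} = \left(-3\right) \frac{6043}{54} = - \frac{6043}{18} \approx -335.72$)
$\frac{L{\left(Z \right)}}{B} = - \frac{390}{- \frac{6043}{18}} = \left(-390\right) \left(- \frac{18}{6043}\right) = \frac{7020}{6043}$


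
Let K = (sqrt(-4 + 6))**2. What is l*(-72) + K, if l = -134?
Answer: 9650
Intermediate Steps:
K = 2 (K = (sqrt(2))**2 = 2)
l*(-72) + K = -134*(-72) + 2 = 9648 + 2 = 9650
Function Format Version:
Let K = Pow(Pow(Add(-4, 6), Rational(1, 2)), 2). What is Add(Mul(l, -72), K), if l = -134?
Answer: 9650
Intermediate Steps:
K = 2 (K = Pow(Pow(2, Rational(1, 2)), 2) = 2)
Add(Mul(l, -72), K) = Add(Mul(-134, -72), 2) = Add(9648, 2) = 9650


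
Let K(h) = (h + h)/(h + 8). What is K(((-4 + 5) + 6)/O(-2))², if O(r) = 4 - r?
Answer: 196/3025 ≈ 0.064793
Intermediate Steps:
K(h) = 2*h/(8 + h) (K(h) = (2*h)/(8 + h) = 2*h/(8 + h))
K(((-4 + 5) + 6)/O(-2))² = (2*(((-4 + 5) + 6)/(4 - 1*(-2)))/(8 + ((-4 + 5) + 6)/(4 - 1*(-2))))² = (2*((1 + 6)/(4 + 2))/(8 + (1 + 6)/(4 + 2)))² = (2*(7/6)/(8 + 7/6))² = (2*(7/6)/(55/6))² = (2*(7/6)*(6/55))² = (14/55)² = 196/3025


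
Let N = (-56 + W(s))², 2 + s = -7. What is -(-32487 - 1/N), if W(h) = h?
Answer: 137257576/4225 ≈ 32487.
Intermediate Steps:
s = -9 (s = -2 - 7 = -9)
N = 4225 (N = (-56 - 9)² = (-65)² = 4225)
-(-32487 - 1/N) = -(-32487 - 1/4225) = -1*(-137257576/4225) = 137257576/4225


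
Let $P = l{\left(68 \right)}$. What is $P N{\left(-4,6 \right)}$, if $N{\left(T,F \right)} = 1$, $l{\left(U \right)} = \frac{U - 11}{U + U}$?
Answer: $\frac{57}{136} \approx 0.41912$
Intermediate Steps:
$l{\left(U \right)} = \frac{-11 + U}{2 U}$
$P = \frac{57}{136}$ ($P = \frac{-11 + 68}{2 \cdot 68} = \frac{1}{2} \cdot \frac{1}{68} \cdot 57 = \frac{57}{136} \approx 0.41912$)
$P N{\left(-4,6 \right)} = \frac{57}{136} \cdot 1 = \frac{57}{136}$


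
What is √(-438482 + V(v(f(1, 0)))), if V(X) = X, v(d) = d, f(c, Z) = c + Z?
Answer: I*√438481 ≈ 662.18*I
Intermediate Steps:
f(c, Z) = Z + c
√(-438482 + V(v(f(1, 0)))) = √(-438482 + (0 + 1)) = √(-438482 + 1) = √(-438481) = I*√438481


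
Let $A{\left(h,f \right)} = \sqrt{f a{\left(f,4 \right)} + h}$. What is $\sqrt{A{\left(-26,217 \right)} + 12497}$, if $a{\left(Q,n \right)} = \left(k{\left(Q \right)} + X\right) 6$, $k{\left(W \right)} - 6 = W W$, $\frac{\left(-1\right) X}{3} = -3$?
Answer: $\sqrt{12497 + \sqrt{61329382}} \approx 142.58$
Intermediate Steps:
$X = 9$ ($X = \left(-3\right) \left(-3\right) = 9$)
$k{\left(W \right)} = 6 + W^{2}$ ($k{\left(W \right)} = 6 + W W = 6 + W^{2}$)
$a{\left(Q,n \right)} = 90 + 6 Q^{2}$ ($a{\left(Q,n \right)} = \left(\left(6 + Q^{2}\right) + 9\right) 6 = \left(15 + Q^{2}\right) 6 = 90 + 6 Q^{2}$)
$A{\left(h,f \right)} = \sqrt{h + f \left(90 + 6 f^{2}\right)}$ ($A{\left(h,f \right)} = \sqrt{f \left(90 + 6 f^{2}\right) + h} = \sqrt{h + f \left(90 + 6 f^{2}\right)}$)
$\sqrt{A{\left(-26,217 \right)} + 12497} = \sqrt{\sqrt{-26 + 6 \cdot 217 \left(15 + 217^{2}\right)} + 12497} = \sqrt{\sqrt{-26 + 6 \cdot 217 \left(15 + 47089\right)} + 12497} = \sqrt{\sqrt{-26 + 6 \cdot 217 \cdot 47104} + 12497} = \sqrt{\sqrt{-26 + 61329408} + 12497} = \sqrt{\sqrt{61329382} + 12497} = \sqrt{12497 + \sqrt{61329382}}$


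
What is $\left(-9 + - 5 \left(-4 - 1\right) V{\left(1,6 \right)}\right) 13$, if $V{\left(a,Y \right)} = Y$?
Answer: $1833$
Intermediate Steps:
$\left(-9 + - 5 \left(-4 - 1\right) V{\left(1,6 \right)}\right) 13 = \left(-9 + - 5 \left(-4 - 1\right) 6\right) 13 = \left(-9 + \left(-5\right) \left(-5\right) 6\right) 13 = \left(-9 + 25 \cdot 6\right) 13 = \left(-9 + 150\right) 13 = 141 \cdot 13 = 1833$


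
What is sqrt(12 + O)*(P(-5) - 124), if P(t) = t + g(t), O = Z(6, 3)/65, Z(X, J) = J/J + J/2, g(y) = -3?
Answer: -66*sqrt(8138)/13 ≈ -457.99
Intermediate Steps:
Z(X, J) = 1 + J/2 (Z(X, J) = 1 + J*(1/2) = 1 + J/2)
O = 1/26 (O = (1 + (1/2)*3)/65 = (1 + 3/2)*(1/65) = (5/2)*(1/65) = 1/26 ≈ 0.038462)
P(t) = -3 + t (P(t) = t - 3 = -3 + t)
sqrt(12 + O)*(P(-5) - 124) = sqrt(12 + 1/26)*((-3 - 5) - 124) = sqrt(313/26)*(-8 - 124) = (sqrt(8138)/26)*(-132) = -66*sqrt(8138)/13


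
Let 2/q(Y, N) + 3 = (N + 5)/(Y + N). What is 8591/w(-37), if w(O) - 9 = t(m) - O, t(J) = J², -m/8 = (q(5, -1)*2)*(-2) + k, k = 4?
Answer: 8591/4142 ≈ 2.0741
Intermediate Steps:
q(Y, N) = 2/(-3 + (5 + N)/(N + Y)) (q(Y, N) = 2/(-3 + (N + 5)/(Y + N)) = 2/(-3 + (5 + N)/(N + Y)))
m = -64 (m = -8*(((2*(-1*(-1) - 1*5)/(-5 + 2*(-1) + 3*5))*2)*(-2) + 4) = -8*(((2*(1 - 5)/(-5 - 2 + 15))*2)*(-2) + 4) = -8*(((2*(-4)/8)*2)*(-2) + 4) = -8*(((2*(⅛)*(-4))*2)*(-2) + 4) = -8*(-1*2*(-2) + 4) = -8*(-2*(-2) + 4) = -8*(4 + 4) = -8*8 = -64)
w(O) = 4105 - O (w(O) = 9 + ((-64)² - O) = 9 + (4096 - O) = 4105 - O)
8591/w(-37) = 8591/(4105 - 1*(-37)) = 8591/(4105 + 37) = 8591/4142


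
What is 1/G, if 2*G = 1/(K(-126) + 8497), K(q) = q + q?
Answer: 16490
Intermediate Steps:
K(q) = 2*q
G = 1/16490 (G = 1/(2*(2*(-126) + 8497)) = 1/(2*(-252 + 8497)) = (1/2)/8245 = (1/2)*(1/8245) = 1/16490 ≈ 6.0643e-5)
1/G = 1/(1/16490) = 16490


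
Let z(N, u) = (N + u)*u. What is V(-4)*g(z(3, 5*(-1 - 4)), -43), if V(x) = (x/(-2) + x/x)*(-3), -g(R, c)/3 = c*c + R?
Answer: 64773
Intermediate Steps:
z(N, u) = u*(N + u)
g(R, c) = -3*R - 3*c² (g(R, c) = -3*(c*c + R) = -3*(c² + R) = -3*(R + c²) = -3*R - 3*c²)
V(x) = -3 + 3*x/2 (V(x) = (x*(-½) + 1)*(-3) = (-x/2 + 1)*(-3) = (1 - x/2)*(-3) = -3 + 3*x/2)
V(-4)*g(z(3, 5*(-1 - 4)), -43) = (-3 + (3/2)*(-4))*(-3*5*(-1 - 4)*(3 + 5*(-1 - 4)) - 3*(-43)²) = (-3 - 6)*(-3*5*(-5)*(3 + 5*(-5)) - 3*1849) = -9*(-(-75)*(3 - 25) - 5547) = -9*(-(-75)*(-22) - 5547) = -9*(-3*550 - 5547) = -9*(-1650 - 5547) = -9*(-7197) = 64773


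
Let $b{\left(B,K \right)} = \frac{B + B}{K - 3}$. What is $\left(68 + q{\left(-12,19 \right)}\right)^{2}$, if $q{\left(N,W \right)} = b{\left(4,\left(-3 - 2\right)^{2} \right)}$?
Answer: $\frac{565504}{121} \approx 4673.6$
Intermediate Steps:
$b{\left(B,K \right)} = \frac{2 B}{-3 + K}$
$q{\left(N,W \right)} = \frac{4}{11}$ ($q{\left(N,W \right)} = 2 \cdot 4 \frac{1}{-3 + \left(-3 - 2\right)^{2}} = 2 \cdot 4 \frac{1}{-3 + \left(-5\right)^{2}} = 2 \cdot 4 \frac{1}{-3 + 25} = 2 \cdot 4 \cdot \frac{1}{22} = \frac{4}{11}$)
$\left(68 + q{\left(-12,19 \right)}\right)^{2} = \left(68 + \frac{4}{11}\right)^{2} = \left(\frac{752}{11}\right)^{2} = \frac{565504}{121}$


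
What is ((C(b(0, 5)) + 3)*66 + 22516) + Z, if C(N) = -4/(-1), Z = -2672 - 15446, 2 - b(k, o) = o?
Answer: 4860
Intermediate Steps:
b(k, o) = 2 - o
Z = -18118
C(N) = 4 (C(N) = -4*(-1) = 4)
((C(b(0, 5)) + 3)*66 + 22516) + Z = ((4 + 3)*66 + 22516) - 18118 = (7*66 + 22516) - 18118 = (462 + 22516) - 18118 = 22978 - 18118 = 4860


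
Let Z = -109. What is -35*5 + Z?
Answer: -284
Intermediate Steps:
-35*5 + Z = -35*5 - 109 = -175 - 109 = -284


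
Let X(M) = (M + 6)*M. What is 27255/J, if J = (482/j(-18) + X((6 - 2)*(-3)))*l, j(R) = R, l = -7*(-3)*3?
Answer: 27255/2849 ≈ 9.5665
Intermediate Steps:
l = 63 (l = 21*3 = 63)
X(M) = M*(6 + M) (X(M) = (6 + M)*M = M*(6 + M))
J = 2849 (J = (482/(-18) + ((6 - 2)*(-3))*(6 + (6 - 2)*(-3)))*63 = (482*(-1/18) + (4*(-3))*(6 + 4*(-3)))*63 = (-241/9 - 12*(6 - 12))*63 = (-241/9 - 12*(-6))*63 = (-241/9 + 72)*63 = (407/9)*63 = 2849)
27255/J = 27255/2849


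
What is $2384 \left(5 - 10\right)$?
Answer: $-11920$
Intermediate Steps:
$2384 \left(5 - 10\right) = 2384 \left(-5\right) = -11920$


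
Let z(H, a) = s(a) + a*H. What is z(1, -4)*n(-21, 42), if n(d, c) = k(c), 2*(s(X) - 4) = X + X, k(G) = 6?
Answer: -24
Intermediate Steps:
s(X) = 4 + X (s(X) = 4 + (X + X)/2 = 4 + (2*X)/2 = 4 + X)
z(H, a) = 4 + a + H*a (z(H, a) = (4 + a) + a*H = (4 + a) + H*a = 4 + a + H*a)
n(d, c) = 6
z(1, -4)*n(-21, 42) = (4 - 4 + 1*(-4))*6 = (4 - 4 - 4)*6 = -4*6 = -24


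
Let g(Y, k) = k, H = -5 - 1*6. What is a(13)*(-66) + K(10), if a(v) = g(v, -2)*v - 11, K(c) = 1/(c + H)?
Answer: 2441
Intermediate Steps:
H = -11 (H = -5 - 6 = -11)
K(c) = 1/(-11 + c) (K(c) = 1/(c - 11) = 1/(-11 + c))
a(v) = -11 - 2*v (a(v) = -2*v - 11 = -11 - 2*v)
a(13)*(-66) + K(10) = (-11 - 2*13)*(-66) + 1/(-11 + 10) = (-11 - 26)*(-66) + 1/(-1) = -37*(-66) - 1 = 2442 - 1 = 2441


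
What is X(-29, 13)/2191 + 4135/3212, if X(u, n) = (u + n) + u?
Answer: 8915245/7037492 ≈ 1.2668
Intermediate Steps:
X(u, n) = n + 2*u (X(u, n) = (n + u) + u = n + 2*u)
X(-29, 13)/2191 + 4135/3212 = (13 + 2*(-29))/2191 + 4135/3212 = (13 - 58)*(1/2191) + 4135*(1/3212) = -45*1/2191 + 4135/3212 = -45/2191 + 4135/3212 = 8915245/7037492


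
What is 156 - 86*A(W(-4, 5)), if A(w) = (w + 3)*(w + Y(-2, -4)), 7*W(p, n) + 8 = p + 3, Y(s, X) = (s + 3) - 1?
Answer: 16932/49 ≈ 345.55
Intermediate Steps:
Y(s, X) = 2 + s (Y(s, X) = (3 + s) - 1 = 2 + s)
W(p, n) = -5/7 + p/7 (W(p, n) = -8/7 + (p + 3)/7 = -8/7 + (3 + p)/7 = -8/7 + (3/7 + p/7) = -5/7 + p/7)
A(w) = w*(3 + w) (A(w) = (w + 3)*(w + (2 - 2)) = (3 + w)*(w + 0) = (3 + w)*w = w*(3 + w))
156 - 86*A(W(-4, 5)) = 156 - 86*(-5/7 + (⅐)*(-4))*(3 + (-5/7 + (⅐)*(-4))) = 156 - 86*(-5/7 - 4/7)*(3 + (-5/7 - 4/7)) = 156 - (-774)*(3 - 9/7)/7 = 156 - (-774)*12/(7*7) = 156 - 86*(-108/49) = 156 + 9288/49 = 16932/49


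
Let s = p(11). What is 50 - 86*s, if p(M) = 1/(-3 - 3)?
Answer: 193/3 ≈ 64.333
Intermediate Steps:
p(M) = -⅙ (p(M) = 1/(-6) = -⅙)
s = -⅙ ≈ -0.16667
50 - 86*s = 50 - 86*(-⅙) = 50 + 43/3 = 193/3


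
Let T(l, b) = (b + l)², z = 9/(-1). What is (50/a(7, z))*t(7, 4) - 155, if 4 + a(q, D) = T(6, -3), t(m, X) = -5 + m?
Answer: -135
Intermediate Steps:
z = -9 (z = 9*(-1) = -9)
a(q, D) = 5 (a(q, D) = -4 + (-3 + 6)² = -4 + 3² = -4 + 9 = 5)
(50/a(7, z))*t(7, 4) - 155 = (50/5)*(-5 + 7) - 155 = (50*(⅕))*2 - 155 = 10*2 - 155 = 20 - 155 = -135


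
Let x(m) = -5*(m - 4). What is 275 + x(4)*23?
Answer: 275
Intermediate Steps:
x(m) = 20 - 5*m (x(m) = -5*(-4 + m) = 20 - 5*m)
275 + x(4)*23 = 275 + (20 - 5*4)*23 = 275 + (20 - 20)*23 = 275 + 0*23 = 275 + 0 = 275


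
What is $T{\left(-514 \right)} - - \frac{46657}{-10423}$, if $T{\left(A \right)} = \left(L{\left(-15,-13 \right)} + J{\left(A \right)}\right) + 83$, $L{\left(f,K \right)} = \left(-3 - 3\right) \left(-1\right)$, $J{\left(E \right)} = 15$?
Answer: $\frac{1037335}{10423} \approx 99.524$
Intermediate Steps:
$L{\left(f,K \right)} = 6$ ($L{\left(f,K \right)} = \left(-6\right) \left(-1\right) = 6$)
$T{\left(A \right)} = 104$ ($T{\left(A \right)} = \left(6 + 15\right) + 83 = 21 + 83 = 104$)
$T{\left(-514 \right)} - - \frac{46657}{-10423} = 104 - - \frac{46657}{-10423} = 104 - \left(-46657\right) \left(- \frac{1}{10423}\right) = 104 - \frac{46657}{10423} = \frac{1037335}{10423}$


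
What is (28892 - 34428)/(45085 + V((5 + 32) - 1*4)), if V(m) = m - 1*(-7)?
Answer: -5536/45125 ≈ -0.12268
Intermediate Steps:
V(m) = 7 + m (V(m) = m + 7 = 7 + m)
(28892 - 34428)/(45085 + V((5 + 32) - 1*4)) = (28892 - 34428)/(45085 + (7 + ((5 + 32) - 1*4))) = -5536/(45085 + (7 + (37 - 4))) = -5536/(45085 + (7 + 33)) = -5536/(45085 + 40) = -5536/45125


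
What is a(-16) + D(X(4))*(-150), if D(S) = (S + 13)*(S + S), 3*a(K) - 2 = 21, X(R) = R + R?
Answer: -151177/3 ≈ -50392.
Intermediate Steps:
X(R) = 2*R
a(K) = 23/3 (a(K) = 2/3 + (1/3)*21 = 2/3 + 7 = 23/3)
D(S) = 2*S*(13 + S) (D(S) = (13 + S)*(2*S) = 2*S*(13 + S))
a(-16) + D(X(4))*(-150) = 23/3 + (2*(2*4)*(13 + 2*4))*(-150) = 23/3 + (2*8*(13 + 8))*(-150) = 23/3 + (2*8*21)*(-150) = 23/3 + 336*(-150) = 23/3 - 50400 = -151177/3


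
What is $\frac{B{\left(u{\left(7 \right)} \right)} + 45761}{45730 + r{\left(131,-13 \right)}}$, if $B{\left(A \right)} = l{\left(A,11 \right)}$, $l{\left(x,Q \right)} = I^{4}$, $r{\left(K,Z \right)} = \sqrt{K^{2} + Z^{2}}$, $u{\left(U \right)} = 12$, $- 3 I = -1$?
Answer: $\frac{16950473866}{16938846117} - \frac{1853321 \sqrt{17330}}{84694230585} \approx 0.99781$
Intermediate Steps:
$I = \frac{1}{3}$ ($I = \left(- \frac{1}{3}\right) \left(-1\right) = \frac{1}{3} \approx 0.33333$)
$l{\left(x,Q \right)} = \frac{1}{81}$ ($l{\left(x,Q \right)} = \left(\frac{1}{3}\right)^{4} = \frac{1}{81}$)
$B{\left(A \right)} = \frac{1}{81}$
$\frac{B{\left(u{\left(7 \right)} \right)} + 45761}{45730 + r{\left(131,-13 \right)}} = \frac{\frac{1}{81} + 45761}{45730 + \sqrt{131^{2} + \left(-13\right)^{2}}} = \frac{3706642}{81 \left(45730 + \sqrt{17161 + 169}\right)} = \frac{3706642}{81 \left(45730 + \sqrt{17330}\right)}$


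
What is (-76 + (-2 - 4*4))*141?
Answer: -13254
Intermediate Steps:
(-76 + (-2 - 4*4))*141 = (-76 + (-2 - 16))*141 = (-76 - 18)*141 = -94*141 = -13254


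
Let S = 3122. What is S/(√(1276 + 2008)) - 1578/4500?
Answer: -263/750 + 1561*√821/821 ≈ 54.129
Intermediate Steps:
S/(√(1276 + 2008)) - 1578/4500 = 3122/(√(1276 + 2008)) - 1578/4500 = 3122/(√3284) - 1578*1/4500 = 3122/((2*√821)) - 263/750 = 3122*(√821/1642) - 263/750 = 1561*√821/821 - 263/750 = -263/750 + 1561*√821/821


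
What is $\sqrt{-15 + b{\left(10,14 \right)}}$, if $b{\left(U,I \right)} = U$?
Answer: $i \sqrt{5} \approx 2.2361 i$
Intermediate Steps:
$\sqrt{-15 + b{\left(10,14 \right)}} = \sqrt{-15 + 10} = \sqrt{-5} = i \sqrt{5}$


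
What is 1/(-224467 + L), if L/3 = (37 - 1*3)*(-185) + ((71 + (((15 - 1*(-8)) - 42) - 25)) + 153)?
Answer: -1/242797 ≈ -4.1187e-6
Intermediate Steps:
L = -18330 (L = 3*((37 - 1*3)*(-185) + ((71 + (((15 - 1*(-8)) - 42) - 25)) + 153)) = 3*((37 - 3)*(-185) + ((71 + (((15 + 8) - 42) - 25)) + 153)) = 3*(34*(-185) + ((71 + ((23 - 42) - 25)) + 153)) = 3*(-6290 + ((71 + (-19 - 25)) + 153)) = 3*(-6290 + ((71 - 44) + 153)) = 3*(-6290 + (27 + 153)) = 3*(-6290 + 180) = 3*(-6110) = -18330)
1/(-224467 + L) = 1/(-224467 - 18330) = 1/(-242797) = -1/242797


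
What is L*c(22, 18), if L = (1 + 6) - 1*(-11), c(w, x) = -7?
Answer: -126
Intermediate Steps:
L = 18 (L = 7 + 11 = 18)
L*c(22, 18) = 18*(-7) = -126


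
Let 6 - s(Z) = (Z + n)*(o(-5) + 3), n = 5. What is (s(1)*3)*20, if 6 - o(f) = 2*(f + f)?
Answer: -10080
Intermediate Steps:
o(f) = 6 - 4*f (o(f) = 6 - 2*(f + f) = 6 - 2*2*f = 6 - 4*f)
s(Z) = -139 - 29*Z (s(Z) = 6 - (Z + 5)*((6 - 4*(-5)) + 3) = 6 - (5 + Z)*((6 + 20) + 3) = 6 - (5 + Z)*(26 + 3) = 6 - (5 + Z)*29 = 6 - (145 + 29*Z) = 6 + (-145 - 29*Z) = -139 - 29*Z)
(s(1)*3)*20 = ((-139 - 29*1)*3)*20 = ((-139 - 29)*3)*20 = -168*3*20 = -504*20 = -10080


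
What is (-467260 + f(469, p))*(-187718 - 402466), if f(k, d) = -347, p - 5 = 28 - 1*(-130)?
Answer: 275974169688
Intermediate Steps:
p = 163 (p = 5 + (28 - 1*(-130)) = 5 + (28 + 130) = 5 + 158 = 163)
(-467260 + f(469, p))*(-187718 - 402466) = (-467260 - 347)*(-187718 - 402466) = -467607*(-590184) = 275974169688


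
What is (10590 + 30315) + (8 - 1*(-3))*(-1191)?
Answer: 27804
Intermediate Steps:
(10590 + 30315) + (8 - 1*(-3))*(-1191) = 40905 + (8 + 3)*(-1191) = 40905 + 11*(-1191) = 40905 - 13101 = 27804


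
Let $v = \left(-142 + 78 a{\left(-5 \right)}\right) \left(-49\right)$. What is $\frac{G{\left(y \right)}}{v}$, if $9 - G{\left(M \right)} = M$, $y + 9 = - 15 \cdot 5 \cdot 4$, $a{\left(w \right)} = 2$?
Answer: $- \frac{159}{343} \approx -0.46356$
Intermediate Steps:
$y = -309$ ($y = -9 - 15 \cdot 5 \cdot 4 = -9 - 300 = -309$)
$G{\left(M \right)} = 9 - M$
$v = -686$ ($v = \left(-142 + 78 \cdot 2\right) \left(-49\right) = \left(-142 + 156\right) \left(-49\right) = 14 \left(-49\right) = -686$)
$\frac{G{\left(y \right)}}{v} = \frac{9 - -309}{-686} = \left(9 + 309\right) \left(- \frac{1}{686}\right) = 318 \left(- \frac{1}{686}\right) = - \frac{159}{343}$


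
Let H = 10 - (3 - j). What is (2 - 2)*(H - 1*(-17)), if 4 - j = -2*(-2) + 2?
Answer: 0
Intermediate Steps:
j = -2 (j = 4 - (-2*(-2) + 2) = 4 - (4 + 2) = 4 - 1*6 = 4 - 6 = -2)
H = 5 (H = 10 - (3 - 1*(-2)) = 10 - (3 + 2) = 10 - 1*5 = 10 - 5 = 5)
(2 - 2)*(H - 1*(-17)) = (2 - 2)*(5 - 1*(-17)) = 0*(5 + 17) = 0*22 = 0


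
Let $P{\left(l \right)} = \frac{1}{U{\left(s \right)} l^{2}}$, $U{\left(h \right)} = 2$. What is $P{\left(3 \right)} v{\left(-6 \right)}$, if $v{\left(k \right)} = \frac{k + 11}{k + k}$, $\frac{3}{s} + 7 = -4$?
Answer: $- \frac{5}{216} \approx -0.023148$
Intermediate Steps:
$s = - \frac{3}{11}$ ($s = \frac{3}{-7 - 4} = \frac{3}{-11} = 3 \left(- \frac{1}{11}\right) = - \frac{3}{11} \approx -0.27273$)
$v{\left(k \right)} = \frac{11 + k}{2 k}$
$P{\left(l \right)} = \frac{1}{2 l^{2}}$
$P{\left(3 \right)} v{\left(-6 \right)} = \frac{1}{2 \cdot 9} \frac{11 - 6}{2 \left(-6\right)} = \frac{1}{2} \cdot \frac{1}{9} \cdot \frac{1}{2} \left(- \frac{1}{6}\right) 5 = \frac{1}{18} \left(- \frac{5}{12}\right) = - \frac{5}{216}$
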